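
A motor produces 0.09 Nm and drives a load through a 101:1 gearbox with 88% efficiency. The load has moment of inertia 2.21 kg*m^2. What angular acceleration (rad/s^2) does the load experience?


tau_out = tau_motor * N * eta
= 0.09 * 101 * 0.88 = 7.9992 Nm
alpha = tau_out / I = 7.9992 / 2.21
= 3.6195 rad/s^2


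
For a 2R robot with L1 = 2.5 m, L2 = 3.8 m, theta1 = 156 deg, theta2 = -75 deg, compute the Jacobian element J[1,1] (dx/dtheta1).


J[1,1] = -L1*sin(t1) - L2*sin(t1+t2)
= -2.5*sin(156) - 3.8*sin(81)
= -4.7701


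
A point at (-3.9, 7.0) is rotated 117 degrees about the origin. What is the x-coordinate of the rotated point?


x' = x*cos(theta) - y*sin(theta)
cos(117 deg) = -0.454, sin(117 deg) = 0.891
x' = -3.9 * -0.454 - 7.0 * 0.891
= 1.7706 - 6.237
= -4.4665


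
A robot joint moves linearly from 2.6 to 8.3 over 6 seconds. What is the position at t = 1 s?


s = t/T = 1/6 = 0.1667
p(t) = p0 + (pf-p0)*s
= 2.6 + (8.3 - 2.6) * 0.1667
= 3.55


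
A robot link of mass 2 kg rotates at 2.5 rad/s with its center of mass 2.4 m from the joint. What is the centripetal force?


F = m * omega^2 * r
= 2 * 2.5^2 * 2.4
= 2 * 6.25 * 2.4
= 30.0 N


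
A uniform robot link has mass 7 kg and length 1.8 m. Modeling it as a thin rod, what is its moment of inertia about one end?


I = (1/3) * m * L^2
= (1/3) * 7 * 1.8^2
= 0.333333 * 7 * 3.24
= 7.56 kg*m^2


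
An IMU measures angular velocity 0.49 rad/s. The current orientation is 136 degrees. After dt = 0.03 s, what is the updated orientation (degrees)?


delta_theta = w * dt = 0.49 * 0.03 = 0.0147 rad
= 0.8422 deg
theta_new = 136 + 0.8422 = 136.8422 deg


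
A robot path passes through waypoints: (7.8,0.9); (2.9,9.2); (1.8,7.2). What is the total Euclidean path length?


Segment lengths:
  seg1 = sqrt((-4.9)^2 + (8.3)^2) = 9.6385
  seg2 = sqrt((-1.1)^2 + (-2.0)^2) = 2.2825
Total = 11.921


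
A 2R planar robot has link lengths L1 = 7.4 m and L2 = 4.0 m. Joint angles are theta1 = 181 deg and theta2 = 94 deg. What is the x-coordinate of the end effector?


Convert angles to radians: theta1 = 3.159, theta2 = 1.6406
x = L1*cos(theta1) + L2*cos(theta1+theta2)
x = -7.3989 + 0.3486
x = -7.0502


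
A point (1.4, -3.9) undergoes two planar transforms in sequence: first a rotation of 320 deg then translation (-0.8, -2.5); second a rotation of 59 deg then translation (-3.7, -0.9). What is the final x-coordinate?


After transform 1:
x1 = cos(320)*1.4 - sin(320)*-3.9 + -0.8 = -2.2344
y1 = sin(320)*1.4 + cos(320)*-3.9 + -2.5 = -6.3875
After transform 2:
x2 = cos(59)*-2.2344 - sin(59)*-6.3875 + -3.7
= 0.6243


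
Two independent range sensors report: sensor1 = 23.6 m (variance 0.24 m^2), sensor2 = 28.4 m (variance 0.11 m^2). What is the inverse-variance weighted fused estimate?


w1 = (1/var1) / (1/var1 + 1/var2)
   = 4.1667 / (4.1667 + 9.0909) = 0.3143
w2 = 1 - w1 = 0.6857
fused = w1*s1 + w2*s2 = 7.4171 + 19.4743
= 26.8914 m


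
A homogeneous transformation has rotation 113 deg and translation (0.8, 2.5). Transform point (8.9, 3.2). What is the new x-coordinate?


x' = cos(theta)*px - sin(theta)*py + tx
= -0.3907*8.9 - 0.9205*3.2 + 0.8
= -5.6231


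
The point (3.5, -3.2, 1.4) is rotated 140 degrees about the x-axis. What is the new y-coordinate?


Rotation about x-axis: y' = y*cos(theta) - z*sin(theta)
= -3.2 * -0.766 - 1.4 * 0.6428
= 1.5514


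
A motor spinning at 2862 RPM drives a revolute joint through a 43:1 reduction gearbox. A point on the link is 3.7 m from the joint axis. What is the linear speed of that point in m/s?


omega_motor = 2862 * 2*pi/60 = 299.7079 rad/s
omega_joint = omega_motor / 43 = 6.97 rad/s
v = omega_joint * r = 6.97 * 3.7
= 25.7888 m/s


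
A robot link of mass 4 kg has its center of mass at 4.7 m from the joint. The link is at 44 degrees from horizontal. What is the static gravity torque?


tau = m*g*L*cos(angle)
= 4 * 9.81 * 4.7 * cos(44 deg)
= 4 * 9.81 * 4.7 * 0.7193
= 132.6664 Nm


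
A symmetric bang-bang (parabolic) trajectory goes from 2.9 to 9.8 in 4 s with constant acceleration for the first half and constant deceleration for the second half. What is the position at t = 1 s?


Symmetric rest-to-rest: each phase covers (pf-p0)/2 in time T/2. 0.5*a*(T/2)^2 = (pf-p0)/2 => a = 4*(pf-p0)/T^2
a = 4*(9.8-2.9)/4^2 = 1.725
t = 1 is in the acceleration phase (t <= T/2).
p = p0 + 0.5*a*t^2 = 2.9 + 0.5*1.725*1^2
= 3.7625


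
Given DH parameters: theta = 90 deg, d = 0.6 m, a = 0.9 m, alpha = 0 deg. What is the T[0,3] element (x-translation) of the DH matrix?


T[0,3] = a * cos(theta)
= 0.9 * cos(90 deg)
= 0.9 * 0.0
= 0.0


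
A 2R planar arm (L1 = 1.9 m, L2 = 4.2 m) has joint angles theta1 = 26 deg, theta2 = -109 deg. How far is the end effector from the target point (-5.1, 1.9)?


End effector via forward kinematics:
x = L1*cos(t1) + L2*cos(t1+t2) = 2.2196
y = L1*sin(t1) + L2*sin(t1+t2) = -3.3358
Distance to target:
d = sqrt((-5.1 - 2.2196)^2 + (1.9 - -3.3358)^2)
= sqrt(53.576 + 27.4135)
= 8.9994 m


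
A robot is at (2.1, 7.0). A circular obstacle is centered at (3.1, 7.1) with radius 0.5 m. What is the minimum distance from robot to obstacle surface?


center_dist = sqrt((2.1-3.1)^2 + (7.0-7.1)^2)
= sqrt(1.0 + 0.01)
= 1.005
min_dist = center_dist - radius = 1.005 - 0.5 = 0.505 m


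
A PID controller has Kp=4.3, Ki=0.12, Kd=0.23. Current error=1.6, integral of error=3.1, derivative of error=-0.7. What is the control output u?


u = Kp*e + Ki*int(e) + Kd*de/dt
= 4.3*1.6 + 0.12*3.1 + 0.23*(-0.7)
= 6.88 + 0.372 + -0.161
= 7.091


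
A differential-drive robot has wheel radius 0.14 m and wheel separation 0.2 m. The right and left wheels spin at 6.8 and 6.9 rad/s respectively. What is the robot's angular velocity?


vR = r*wR = 0.14*6.8 = 0.952 m/s
vL = r*wL = 0.14*6.9 = 0.966 m/s
v = (vR+vL)/2 = 0.959 m/s
omega = (vR-vL)/L = -0.07 rad/s
angular velocity = -0.07 rad/s


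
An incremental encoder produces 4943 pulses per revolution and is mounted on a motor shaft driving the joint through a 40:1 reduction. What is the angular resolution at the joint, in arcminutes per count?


counts per rev = 4943
effective counts at joint = 4943 * 40 = 197720
resolution = 360*60 / 197720
= 0.1092 arcmin/count


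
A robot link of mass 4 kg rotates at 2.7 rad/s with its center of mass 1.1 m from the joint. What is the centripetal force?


F = m * omega^2 * r
= 4 * 2.7^2 * 1.1
= 4 * 7.29 * 1.1
= 32.076 N


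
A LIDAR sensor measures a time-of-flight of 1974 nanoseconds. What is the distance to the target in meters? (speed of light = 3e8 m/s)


tof = 1974 ns = 1.974e-06 s
dist = c * tof / 2
= 3e8 * 1.974e-06 / 2
= 296.1 m


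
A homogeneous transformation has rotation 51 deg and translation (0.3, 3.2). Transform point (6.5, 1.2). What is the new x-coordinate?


x' = cos(theta)*px - sin(theta)*py + tx
= 0.6293*6.5 - 0.7771*1.2 + 0.3
= 3.458


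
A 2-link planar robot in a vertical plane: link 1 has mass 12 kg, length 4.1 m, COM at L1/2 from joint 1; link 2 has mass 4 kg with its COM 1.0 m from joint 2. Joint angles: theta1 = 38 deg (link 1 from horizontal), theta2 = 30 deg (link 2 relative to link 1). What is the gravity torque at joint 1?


Horizontal distance from joint 1 to link-1 COM:
  x_c1 = (L1/2)*cos(t1) = 2.05 * 0.788 = 1.6154 m
Horizontal distance from joint 1 to link-2 COM:
  x_c2 = L1*cos(t1) + Lc2*cos(t1+t2)
       = 4.1*0.788 + 1.0*0.3746 = 3.6055 m
tau1 = m1*g*x_c1 + m2*g*x_c2
     = 12*9.81*1.6154 + 4*9.81*3.6055
     = 190.1675 + 141.4779
     = 331.6454 Nm


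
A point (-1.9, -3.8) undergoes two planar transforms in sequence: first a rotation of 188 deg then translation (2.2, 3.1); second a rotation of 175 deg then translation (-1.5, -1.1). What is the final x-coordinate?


After transform 1:
x1 = cos(188)*-1.9 - sin(188)*-3.8 + 2.2 = 3.5527
y1 = sin(188)*-1.9 + cos(188)*-3.8 + 3.1 = 7.1274
After transform 2:
x2 = cos(175)*3.5527 - sin(175)*7.1274 + -1.5
= -5.6603


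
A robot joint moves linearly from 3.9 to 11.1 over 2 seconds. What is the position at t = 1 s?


s = t/T = 1/2 = 0.5
p(t) = p0 + (pf-p0)*s
= 3.9 + (11.1 - 3.9) * 0.5
= 7.5


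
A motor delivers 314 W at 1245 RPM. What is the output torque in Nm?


omega = 1245 * 2*pi/60 = 130.3761 rad/s
tau = P / omega = 314 / 130.3761
= 2.4084 Nm


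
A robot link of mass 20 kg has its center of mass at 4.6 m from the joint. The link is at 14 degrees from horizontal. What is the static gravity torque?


tau = m*g*L*cos(angle)
= 20 * 9.81 * 4.6 * cos(14 deg)
= 20 * 9.81 * 4.6 * 0.9703
= 875.7113 Nm


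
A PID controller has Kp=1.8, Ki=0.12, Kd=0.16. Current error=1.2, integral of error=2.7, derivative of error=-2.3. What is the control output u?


u = Kp*e + Ki*int(e) + Kd*de/dt
= 1.8*1.2 + 0.12*2.7 + 0.16*(-2.3)
= 2.16 + 0.324 + -0.368
= 2.116


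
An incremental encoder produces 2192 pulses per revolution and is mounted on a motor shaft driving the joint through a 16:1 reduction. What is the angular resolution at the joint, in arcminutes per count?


counts per rev = 2192
effective counts at joint = 2192 * 16 = 35072
resolution = 360*60 / 35072
= 0.6159 arcmin/count


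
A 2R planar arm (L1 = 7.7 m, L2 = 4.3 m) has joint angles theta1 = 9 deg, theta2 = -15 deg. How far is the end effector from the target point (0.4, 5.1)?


End effector via forward kinematics:
x = L1*cos(t1) + L2*cos(t1+t2) = 11.8816
y = L1*sin(t1) + L2*sin(t1+t2) = 0.7551
Distance to target:
d = sqrt((0.4 - 11.8816)^2 + (5.1 - 0.7551)^2)
= sqrt(131.8282 + 18.8784)
= 12.2763 m


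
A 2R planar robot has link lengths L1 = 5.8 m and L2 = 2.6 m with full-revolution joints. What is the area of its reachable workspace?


r_max = L1 + L2 = 8.4 m
r_min = |L1 - L2| = 3.2 m
Area = pi*(r_max^2 - r_min^2)
= pi*(70.56 - 10.24)
= pi * 60.32
= 189.5009 m^2


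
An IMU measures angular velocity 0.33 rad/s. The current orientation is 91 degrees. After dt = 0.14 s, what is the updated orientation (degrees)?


delta_theta = w * dt = 0.33 * 0.14 = 0.0462 rad
= 2.6471 deg
theta_new = 91 + 2.6471 = 93.6471 deg


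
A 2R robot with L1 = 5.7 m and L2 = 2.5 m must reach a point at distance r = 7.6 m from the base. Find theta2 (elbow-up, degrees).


cos(theta2) = (r^2 - L1^2 - L2^2) / (2*L1*L2)
cos(theta2) = (57.76 - 32.49 - 6.25) / 28.5
cos(theta2) = 0.667368
theta2 = 48.1357 degrees


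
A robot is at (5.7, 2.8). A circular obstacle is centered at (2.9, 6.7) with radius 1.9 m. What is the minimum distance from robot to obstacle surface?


center_dist = sqrt((5.7-2.9)^2 + (2.8-6.7)^2)
= sqrt(7.84 + 15.21)
= 4.801
min_dist = center_dist - radius = 4.801 - 1.9 = 2.901 m


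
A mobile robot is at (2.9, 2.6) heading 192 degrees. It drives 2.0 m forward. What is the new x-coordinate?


x_new = x0 + d*cos(theta)
= 2.9 + 2.0*cos(192)
= 2.9 + -1.9563
= 0.9437


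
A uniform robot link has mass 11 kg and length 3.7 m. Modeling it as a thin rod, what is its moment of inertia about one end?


I = (1/3) * m * L^2
= (1/3) * 11 * 3.7^2
= 0.333333 * 11 * 13.69
= 50.1967 kg*m^2


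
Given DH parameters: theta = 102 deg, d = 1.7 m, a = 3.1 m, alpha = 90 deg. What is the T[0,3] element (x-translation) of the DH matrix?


T[0,3] = a * cos(theta)
= 3.1 * cos(102 deg)
= 3.1 * -0.2079
= -0.6445


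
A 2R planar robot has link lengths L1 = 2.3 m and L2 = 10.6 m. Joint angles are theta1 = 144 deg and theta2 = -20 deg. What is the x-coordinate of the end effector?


Convert angles to radians: theta1 = 2.5133, theta2 = -0.3491
x = L1*cos(theta1) + L2*cos(theta1+theta2)
x = -1.8607 + -5.9274
x = -7.7882


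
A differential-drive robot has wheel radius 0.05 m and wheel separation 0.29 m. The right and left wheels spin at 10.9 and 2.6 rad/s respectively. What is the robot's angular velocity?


vR = r*wR = 0.05*10.9 = 0.545 m/s
vL = r*wL = 0.05*2.6 = 0.13 m/s
v = (vR+vL)/2 = 0.3375 m/s
omega = (vR-vL)/L = 1.431 rad/s
angular velocity = 1.431 rad/s


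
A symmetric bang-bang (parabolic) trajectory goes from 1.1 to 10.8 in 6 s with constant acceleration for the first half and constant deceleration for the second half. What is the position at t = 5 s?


Symmetric rest-to-rest: each phase covers (pf-p0)/2 in time T/2. 0.5*a*(T/2)^2 = (pf-p0)/2 => a = 4*(pf-p0)/T^2
a = 4*(10.8-1.1)/6^2 = 1.0778
t = 5 is in the deceleration phase (t > T/2).
p = pf - 0.5*a*(T-t)^2 = 10.8 - 0.5*1.0778*1^2
= 10.2611


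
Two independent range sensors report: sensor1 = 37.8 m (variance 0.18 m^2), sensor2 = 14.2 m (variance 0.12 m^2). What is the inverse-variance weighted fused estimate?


w1 = (1/var1) / (1/var1 + 1/var2)
   = 5.5556 / (5.5556 + 8.3333) = 0.4
w2 = 1 - w1 = 0.6
fused = w1*s1 + w2*s2 = 15.12 + 8.52
= 23.64 m


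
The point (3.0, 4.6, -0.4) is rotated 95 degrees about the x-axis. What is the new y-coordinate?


Rotation about x-axis: y' = y*cos(theta) - z*sin(theta)
= 4.6 * -0.0872 - -0.4 * 0.9962
= -0.0024


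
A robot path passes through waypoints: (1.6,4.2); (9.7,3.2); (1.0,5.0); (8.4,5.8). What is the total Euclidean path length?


Segment lengths:
  seg1 = sqrt((8.1)^2 + (-1.0)^2) = 8.1615
  seg2 = sqrt((-8.7)^2 + (1.8)^2) = 8.8843
  seg3 = sqrt((7.4)^2 + (0.8)^2) = 7.4431
Total = 24.4889


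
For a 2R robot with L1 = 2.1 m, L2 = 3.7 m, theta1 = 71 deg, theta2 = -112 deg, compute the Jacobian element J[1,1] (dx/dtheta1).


J[1,1] = -L1*sin(t1) - L2*sin(t1+t2)
= -2.1*sin(71) - 3.7*sin(-41)
= 0.4418


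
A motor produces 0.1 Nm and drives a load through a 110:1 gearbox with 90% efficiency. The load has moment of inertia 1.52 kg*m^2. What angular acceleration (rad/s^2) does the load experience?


tau_out = tau_motor * N * eta
= 0.1 * 110 * 0.9 = 9.9 Nm
alpha = tau_out / I = 9.9 / 1.52
= 6.5132 rad/s^2


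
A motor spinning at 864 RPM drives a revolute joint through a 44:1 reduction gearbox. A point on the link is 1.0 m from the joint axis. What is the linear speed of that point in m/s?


omega_motor = 864 * 2*pi/60 = 90.4779 rad/s
omega_joint = omega_motor / 44 = 2.0563 rad/s
v = omega_joint * r = 2.0563 * 1.0
= 2.0563 m/s


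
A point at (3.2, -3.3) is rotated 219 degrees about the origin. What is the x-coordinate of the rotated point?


x' = x*cos(theta) - y*sin(theta)
cos(219 deg) = -0.7771, sin(219 deg) = -0.6293
x' = 3.2 * -0.7771 - -3.3 * -0.6293
= -2.4869 - 2.0768
= -4.5636


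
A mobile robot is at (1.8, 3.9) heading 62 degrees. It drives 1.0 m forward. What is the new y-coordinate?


y_new = y0 + d*sin(theta)
= 3.9 + 1.0*sin(62)
= 3.9 + 0.8829
= 4.7829


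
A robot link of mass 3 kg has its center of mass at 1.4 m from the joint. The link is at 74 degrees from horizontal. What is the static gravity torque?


tau = m*g*L*cos(angle)
= 3 * 9.81 * 1.4 * cos(74 deg)
= 3 * 9.81 * 1.4 * 0.2756
= 11.3568 Nm


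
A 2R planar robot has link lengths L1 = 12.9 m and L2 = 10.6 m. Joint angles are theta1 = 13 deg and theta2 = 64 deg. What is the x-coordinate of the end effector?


Convert angles to radians: theta1 = 0.2269, theta2 = 1.117
x = L1*cos(theta1) + L2*cos(theta1+theta2)
x = 12.5694 + 2.3845
x = 14.9539


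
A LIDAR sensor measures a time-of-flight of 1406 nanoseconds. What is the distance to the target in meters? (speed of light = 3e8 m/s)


tof = 1406 ns = 1.406e-06 s
dist = c * tof / 2
= 3e8 * 1.406e-06 / 2
= 210.9 m


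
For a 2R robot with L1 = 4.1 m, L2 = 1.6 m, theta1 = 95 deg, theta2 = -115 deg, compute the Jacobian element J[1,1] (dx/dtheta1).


J[1,1] = -L1*sin(t1) - L2*sin(t1+t2)
= -4.1*sin(95) - 1.6*sin(-20)
= -3.5372


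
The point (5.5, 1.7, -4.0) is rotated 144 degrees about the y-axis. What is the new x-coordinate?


Rotation about y-axis: x' = x*cos(theta) + z*sin(theta)
= 5.5 * -0.809 + -4.0 * 0.5878
= -6.8007


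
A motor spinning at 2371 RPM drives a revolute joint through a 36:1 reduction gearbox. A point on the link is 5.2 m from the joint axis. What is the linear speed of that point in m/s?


omega_motor = 2371 * 2*pi/60 = 248.2905 rad/s
omega_joint = omega_motor / 36 = 6.897 rad/s
v = omega_joint * r = 6.897 * 5.2
= 35.8642 m/s


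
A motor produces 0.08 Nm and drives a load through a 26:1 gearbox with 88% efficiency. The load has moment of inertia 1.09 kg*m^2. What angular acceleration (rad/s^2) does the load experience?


tau_out = tau_motor * N * eta
= 0.08 * 26 * 0.88 = 1.8304 Nm
alpha = tau_out / I = 1.8304 / 1.09
= 1.6793 rad/s^2


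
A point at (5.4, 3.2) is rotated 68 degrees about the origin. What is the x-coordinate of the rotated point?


x' = x*cos(theta) - y*sin(theta)
cos(68 deg) = 0.3746, sin(68 deg) = 0.9272
x' = 5.4 * 0.3746 - 3.2 * 0.9272
= 2.0229 - 2.967
= -0.9441


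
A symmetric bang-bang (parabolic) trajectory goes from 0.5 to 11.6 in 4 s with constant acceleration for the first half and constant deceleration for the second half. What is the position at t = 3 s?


Symmetric rest-to-rest: each phase covers (pf-p0)/2 in time T/2. 0.5*a*(T/2)^2 = (pf-p0)/2 => a = 4*(pf-p0)/T^2
a = 4*(11.6-0.5)/4^2 = 2.775
t = 3 is in the deceleration phase (t > T/2).
p = pf - 0.5*a*(T-t)^2 = 11.6 - 0.5*2.775*1^2
= 10.2125


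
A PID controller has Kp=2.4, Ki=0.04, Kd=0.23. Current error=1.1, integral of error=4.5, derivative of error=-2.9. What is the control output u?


u = Kp*e + Ki*int(e) + Kd*de/dt
= 2.4*1.1 + 0.04*4.5 + 0.23*(-2.9)
= 2.64 + 0.18 + -0.667
= 2.153


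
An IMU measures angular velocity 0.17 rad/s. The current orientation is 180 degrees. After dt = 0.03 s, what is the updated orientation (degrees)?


delta_theta = w * dt = 0.17 * 0.03 = 0.0051 rad
= 0.2922 deg
theta_new = 180 + 0.2922 = 180.2922 deg


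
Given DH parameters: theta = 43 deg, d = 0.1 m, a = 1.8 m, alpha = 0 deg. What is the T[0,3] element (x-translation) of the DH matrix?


T[0,3] = a * cos(theta)
= 1.8 * cos(43 deg)
= 1.8 * 0.7314
= 1.3164


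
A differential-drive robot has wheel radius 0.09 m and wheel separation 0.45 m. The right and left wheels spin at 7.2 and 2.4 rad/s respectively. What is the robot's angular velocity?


vR = r*wR = 0.09*7.2 = 0.648 m/s
vL = r*wL = 0.09*2.4 = 0.216 m/s
v = (vR+vL)/2 = 0.432 m/s
omega = (vR-vL)/L = 0.96 rad/s
angular velocity = 0.96 rad/s


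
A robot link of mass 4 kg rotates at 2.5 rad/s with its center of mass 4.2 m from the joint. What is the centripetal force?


F = m * omega^2 * r
= 4 * 2.5^2 * 4.2
= 4 * 6.25 * 4.2
= 105.0 N


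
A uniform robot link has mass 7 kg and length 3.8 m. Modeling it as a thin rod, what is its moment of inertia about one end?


I = (1/3) * m * L^2
= (1/3) * 7 * 3.8^2
= 0.333333 * 7 * 14.44
= 33.6933 kg*m^2


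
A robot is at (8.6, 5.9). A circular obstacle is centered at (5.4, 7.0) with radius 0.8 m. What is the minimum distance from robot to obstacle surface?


center_dist = sqrt((8.6-5.4)^2 + (5.9-7.0)^2)
= sqrt(10.24 + 1.21)
= 3.3838
min_dist = center_dist - radius = 3.3838 - 0.8 = 2.5838 m


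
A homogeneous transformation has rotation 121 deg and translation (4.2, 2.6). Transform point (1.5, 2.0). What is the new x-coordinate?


x' = cos(theta)*px - sin(theta)*py + tx
= -0.515*1.5 - 0.8572*2.0 + 4.2
= 1.7131


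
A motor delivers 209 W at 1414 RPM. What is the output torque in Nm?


omega = 1414 * 2*pi/60 = 148.0737 rad/s
tau = P / omega = 209 / 148.0737
= 1.4115 Nm


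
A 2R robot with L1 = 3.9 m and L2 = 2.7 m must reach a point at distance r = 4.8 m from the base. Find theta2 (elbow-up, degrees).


cos(theta2) = (r^2 - L1^2 - L2^2) / (2*L1*L2)
cos(theta2) = (23.04 - 15.21 - 7.29) / 21.06
cos(theta2) = 0.025641
theta2 = 88.5307 degrees


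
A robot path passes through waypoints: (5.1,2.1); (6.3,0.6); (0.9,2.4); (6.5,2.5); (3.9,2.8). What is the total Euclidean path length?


Segment lengths:
  seg1 = sqrt((1.2)^2 + (-1.5)^2) = 1.9209
  seg2 = sqrt((-5.4)^2 + (1.8)^2) = 5.6921
  seg3 = sqrt((5.6)^2 + (0.1)^2) = 5.6009
  seg4 = sqrt((-2.6)^2 + (0.3)^2) = 2.6173
Total = 15.8312


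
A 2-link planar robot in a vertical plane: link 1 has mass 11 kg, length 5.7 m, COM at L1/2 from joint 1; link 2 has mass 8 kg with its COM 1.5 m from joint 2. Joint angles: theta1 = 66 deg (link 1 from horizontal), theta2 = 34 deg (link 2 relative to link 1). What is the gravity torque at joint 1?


Horizontal distance from joint 1 to link-1 COM:
  x_c1 = (L1/2)*cos(t1) = 2.85 * 0.4067 = 1.1592 m
Horizontal distance from joint 1 to link-2 COM:
  x_c2 = L1*cos(t1) + Lc2*cos(t1+t2)
       = 5.7*0.4067 + 1.5*-0.1736 = 2.0579 m
tau1 = m1*g*x_c1 + m2*g*x_c2
     = 11*9.81*1.1592 + 8*9.81*2.0579
     = 125.0892 + 161.5061
     = 286.5953 Nm


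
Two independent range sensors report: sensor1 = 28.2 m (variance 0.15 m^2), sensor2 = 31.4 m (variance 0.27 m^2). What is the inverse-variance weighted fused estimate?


w1 = (1/var1) / (1/var1 + 1/var2)
   = 6.6667 / (6.6667 + 3.7037) = 0.6429
w2 = 1 - w1 = 0.3571
fused = w1*s1 + w2*s2 = 18.1286 + 11.2143
= 29.3429 m


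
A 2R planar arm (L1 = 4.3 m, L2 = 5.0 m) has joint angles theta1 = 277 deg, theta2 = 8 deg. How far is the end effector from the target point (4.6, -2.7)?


End effector via forward kinematics:
x = L1*cos(t1) + L2*cos(t1+t2) = 1.8181
y = L1*sin(t1) + L2*sin(t1+t2) = -9.0976
Distance to target:
d = sqrt((4.6 - 1.8181)^2 + (-2.7 - -9.0976)^2)
= sqrt(7.7388 + 40.929)
= 6.9762 m


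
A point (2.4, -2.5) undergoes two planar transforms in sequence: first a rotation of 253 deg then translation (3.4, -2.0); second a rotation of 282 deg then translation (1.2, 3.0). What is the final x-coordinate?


After transform 1:
x1 = cos(253)*2.4 - sin(253)*-2.5 + 3.4 = 0.3075
y1 = sin(253)*2.4 + cos(253)*-2.5 + -2.0 = -3.5642
After transform 2:
x2 = cos(282)*0.3075 - sin(282)*-3.5642 + 1.2
= -2.2224


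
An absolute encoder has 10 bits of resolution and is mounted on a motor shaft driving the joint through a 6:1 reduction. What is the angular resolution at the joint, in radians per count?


counts = 2^10 = 1024
effective counts at joint = 1024 * 6 = 6144
resolution = 2*pi / 6144
= 0.001 rad/count


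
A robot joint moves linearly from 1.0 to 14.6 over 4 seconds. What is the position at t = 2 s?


s = t/T = 2/4 = 0.5
p(t) = p0 + (pf-p0)*s
= 1.0 + (14.6 - 1.0) * 0.5
= 7.8


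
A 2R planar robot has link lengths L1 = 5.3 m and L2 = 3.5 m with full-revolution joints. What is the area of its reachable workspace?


r_max = L1 + L2 = 8.8 m
r_min = |L1 - L2| = 1.8 m
Area = pi*(r_max^2 - r_min^2)
= pi*(77.44 - 3.24)
= pi * 74.2
= 233.1062 m^2


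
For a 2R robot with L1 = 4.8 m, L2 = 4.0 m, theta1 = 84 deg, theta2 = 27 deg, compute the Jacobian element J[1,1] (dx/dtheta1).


J[1,1] = -L1*sin(t1) - L2*sin(t1+t2)
= -4.8*sin(84) - 4.0*sin(111)
= -8.508


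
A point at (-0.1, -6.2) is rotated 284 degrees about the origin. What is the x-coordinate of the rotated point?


x' = x*cos(theta) - y*sin(theta)
cos(284 deg) = 0.2419, sin(284 deg) = -0.9703
x' = -0.1 * 0.2419 - -6.2 * -0.9703
= -0.0242 - 6.0158
= -6.04


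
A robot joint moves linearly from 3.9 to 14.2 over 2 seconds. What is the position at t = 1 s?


s = t/T = 1/2 = 0.5
p(t) = p0 + (pf-p0)*s
= 3.9 + (14.2 - 3.9) * 0.5
= 9.05


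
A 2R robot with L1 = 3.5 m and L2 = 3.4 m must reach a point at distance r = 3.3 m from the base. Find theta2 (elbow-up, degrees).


cos(theta2) = (r^2 - L1^2 - L2^2) / (2*L1*L2)
cos(theta2) = (10.89 - 12.25 - 11.56) / 23.8
cos(theta2) = -0.542857
theta2 = 122.8783 degrees


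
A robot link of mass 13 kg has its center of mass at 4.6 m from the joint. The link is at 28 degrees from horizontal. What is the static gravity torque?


tau = m*g*L*cos(angle)
= 13 * 9.81 * 4.6 * cos(28 deg)
= 13 * 9.81 * 4.6 * 0.8829
= 517.9706 Nm


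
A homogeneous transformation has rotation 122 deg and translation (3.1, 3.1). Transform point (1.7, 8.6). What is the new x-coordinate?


x' = cos(theta)*px - sin(theta)*py + tx
= -0.5299*1.7 - 0.848*8.6 + 3.1
= -5.0941


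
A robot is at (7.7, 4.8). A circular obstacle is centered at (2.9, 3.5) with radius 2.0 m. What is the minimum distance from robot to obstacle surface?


center_dist = sqrt((7.7-2.9)^2 + (4.8-3.5)^2)
= sqrt(23.04 + 1.69)
= 4.9729
min_dist = center_dist - radius = 4.9729 - 2.0 = 2.9729 m


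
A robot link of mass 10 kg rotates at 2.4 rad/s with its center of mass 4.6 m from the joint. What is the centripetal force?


F = m * omega^2 * r
= 10 * 2.4^2 * 4.6
= 10 * 5.76 * 4.6
= 264.96 N


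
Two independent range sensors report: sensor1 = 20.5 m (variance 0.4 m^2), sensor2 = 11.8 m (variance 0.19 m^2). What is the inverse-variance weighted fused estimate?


w1 = (1/var1) / (1/var1 + 1/var2)
   = 2.5 / (2.5 + 5.2632) = 0.322
w2 = 1 - w1 = 0.678
fused = w1*s1 + w2*s2 = 6.6017 + 8.0
= 14.6017 m


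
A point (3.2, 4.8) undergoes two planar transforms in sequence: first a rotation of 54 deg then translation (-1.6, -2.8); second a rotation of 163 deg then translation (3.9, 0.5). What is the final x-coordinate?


After transform 1:
x1 = cos(54)*3.2 - sin(54)*4.8 + -1.6 = -3.6024
y1 = sin(54)*3.2 + cos(54)*4.8 + -2.8 = 2.6102
After transform 2:
x2 = cos(163)*-3.6024 - sin(163)*2.6102 + 3.9
= 6.5818


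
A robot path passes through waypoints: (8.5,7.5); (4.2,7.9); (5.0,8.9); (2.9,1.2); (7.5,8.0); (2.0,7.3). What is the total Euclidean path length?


Segment lengths:
  seg1 = sqrt((-4.3)^2 + (0.4)^2) = 4.3186
  seg2 = sqrt((0.8)^2 + (1.0)^2) = 1.2806
  seg3 = sqrt((-2.1)^2 + (-7.7)^2) = 7.9812
  seg4 = sqrt((4.6)^2 + (6.8)^2) = 8.2098
  seg5 = sqrt((-5.5)^2 + (-0.7)^2) = 5.5444
Total = 27.3345


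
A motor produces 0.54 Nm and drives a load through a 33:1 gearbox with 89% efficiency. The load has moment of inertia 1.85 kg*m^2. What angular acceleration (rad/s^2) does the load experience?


tau_out = tau_motor * N * eta
= 0.54 * 33 * 0.89 = 15.8598 Nm
alpha = tau_out / I = 15.8598 / 1.85
= 8.5729 rad/s^2


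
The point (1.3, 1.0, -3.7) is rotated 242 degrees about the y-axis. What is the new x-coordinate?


Rotation about y-axis: x' = x*cos(theta) + z*sin(theta)
= 1.3 * -0.4695 + -3.7 * -0.8829
= 2.6566


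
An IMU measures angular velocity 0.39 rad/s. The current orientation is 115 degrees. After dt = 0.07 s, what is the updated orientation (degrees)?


delta_theta = w * dt = 0.39 * 0.07 = 0.0273 rad
= 1.5642 deg
theta_new = 115 + 1.5642 = 116.5642 deg


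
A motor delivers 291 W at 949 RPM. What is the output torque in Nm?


omega = 949 * 2*pi/60 = 99.379 rad/s
tau = P / omega = 291 / 99.379
= 2.9282 Nm


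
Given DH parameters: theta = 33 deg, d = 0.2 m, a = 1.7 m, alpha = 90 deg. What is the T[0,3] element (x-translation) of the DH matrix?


T[0,3] = a * cos(theta)
= 1.7 * cos(33 deg)
= 1.7 * 0.8387
= 1.4257


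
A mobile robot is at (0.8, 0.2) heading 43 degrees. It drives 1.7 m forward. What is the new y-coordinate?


y_new = y0 + d*sin(theta)
= 0.2 + 1.7*sin(43)
= 0.2 + 1.1594
= 1.3594


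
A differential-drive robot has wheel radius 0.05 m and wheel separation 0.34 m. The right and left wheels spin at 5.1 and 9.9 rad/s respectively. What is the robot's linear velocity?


vR = r*wR = 0.05*5.1 = 0.255 m/s
vL = r*wL = 0.05*9.9 = 0.495 m/s
v = (vR+vL)/2 = 0.375 m/s
omega = (vR-vL)/L = -0.7059 rad/s
linear velocity = 0.375 m/s


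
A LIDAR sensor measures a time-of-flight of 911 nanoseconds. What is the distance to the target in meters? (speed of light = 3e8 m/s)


tof = 911 ns = 9.11e-07 s
dist = c * tof / 2
= 3e8 * 9.11e-07 / 2
= 136.65 m


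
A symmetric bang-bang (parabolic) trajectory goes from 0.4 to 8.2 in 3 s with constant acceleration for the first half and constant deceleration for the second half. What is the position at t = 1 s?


Symmetric rest-to-rest: each phase covers (pf-p0)/2 in time T/2. 0.5*a*(T/2)^2 = (pf-p0)/2 => a = 4*(pf-p0)/T^2
a = 4*(8.2-0.4)/3^2 = 3.4667
t = 1 is in the acceleration phase (t <= T/2).
p = p0 + 0.5*a*t^2 = 0.4 + 0.5*3.4667*1^2
= 2.1333


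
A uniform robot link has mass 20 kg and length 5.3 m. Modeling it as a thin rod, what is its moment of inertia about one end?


I = (1/3) * m * L^2
= (1/3) * 20 * 5.3^2
= 0.333333 * 20 * 28.09
= 187.2667 kg*m^2


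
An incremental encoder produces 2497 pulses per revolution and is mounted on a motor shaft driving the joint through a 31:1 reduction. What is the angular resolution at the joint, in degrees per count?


counts per rev = 2497
effective counts at joint = 2497 * 31 = 77407
resolution = 360 / 77407
= 0.0047 deg/count


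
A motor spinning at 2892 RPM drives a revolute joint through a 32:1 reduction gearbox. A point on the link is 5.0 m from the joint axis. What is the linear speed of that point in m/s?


omega_motor = 2892 * 2*pi/60 = 302.8495 rad/s
omega_joint = omega_motor / 32 = 9.464 rad/s
v = omega_joint * r = 9.464 * 5.0
= 47.3202 m/s


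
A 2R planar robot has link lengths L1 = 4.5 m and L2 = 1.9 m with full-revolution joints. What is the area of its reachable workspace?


r_max = L1 + L2 = 6.4 m
r_min = |L1 - L2| = 2.6 m
Area = pi*(r_max^2 - r_min^2)
= pi*(40.96 - 6.76)
= pi * 34.2
= 107.4425 m^2


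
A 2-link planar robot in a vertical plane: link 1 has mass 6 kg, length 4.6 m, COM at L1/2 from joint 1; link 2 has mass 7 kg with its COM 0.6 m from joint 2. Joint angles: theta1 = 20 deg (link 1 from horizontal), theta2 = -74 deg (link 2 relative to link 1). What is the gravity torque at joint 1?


Horizontal distance from joint 1 to link-1 COM:
  x_c1 = (L1/2)*cos(t1) = 2.3 * 0.9397 = 2.1613 m
Horizontal distance from joint 1 to link-2 COM:
  x_c2 = L1*cos(t1) + Lc2*cos(t1+t2)
       = 4.6*0.9397 + 0.6*0.5878 = 4.6753 m
tau1 = m1*g*x_c1 + m2*g*x_c2
     = 6*9.81*2.1613 + 7*9.81*4.6753
     = 127.2137 + 321.0499
     = 448.2636 Nm


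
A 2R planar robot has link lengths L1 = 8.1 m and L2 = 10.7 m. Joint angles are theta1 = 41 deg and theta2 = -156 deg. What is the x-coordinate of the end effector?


Convert angles to radians: theta1 = 0.7156, theta2 = -2.7227
x = L1*cos(theta1) + L2*cos(theta1+theta2)
x = 6.1131 + -4.522
x = 1.5911


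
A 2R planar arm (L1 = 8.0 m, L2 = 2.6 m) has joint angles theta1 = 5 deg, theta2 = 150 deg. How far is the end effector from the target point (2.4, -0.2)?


End effector via forward kinematics:
x = L1*cos(t1) + L2*cos(t1+t2) = 5.6132
y = L1*sin(t1) + L2*sin(t1+t2) = 1.7961
Distance to target:
d = sqrt((2.4 - 5.6132)^2 + (-0.2 - 1.7961)^2)
= sqrt(10.3244 + 3.9842)
= 3.7827 m


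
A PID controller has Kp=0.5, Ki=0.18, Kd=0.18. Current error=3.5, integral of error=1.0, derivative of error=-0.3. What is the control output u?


u = Kp*e + Ki*int(e) + Kd*de/dt
= 0.5*3.5 + 0.18*1.0 + 0.18*(-0.3)
= 1.75 + 0.18 + -0.054
= 1.876


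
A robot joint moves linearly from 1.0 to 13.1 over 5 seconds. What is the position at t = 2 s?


s = t/T = 2/5 = 0.4
p(t) = p0 + (pf-p0)*s
= 1.0 + (13.1 - 1.0) * 0.4
= 5.84


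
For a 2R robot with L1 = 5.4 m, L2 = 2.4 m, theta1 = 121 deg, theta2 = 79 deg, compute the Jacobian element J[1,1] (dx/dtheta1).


J[1,1] = -L1*sin(t1) - L2*sin(t1+t2)
= -5.4*sin(121) - 2.4*sin(200)
= -3.8079


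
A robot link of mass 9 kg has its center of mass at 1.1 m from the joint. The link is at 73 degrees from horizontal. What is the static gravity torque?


tau = m*g*L*cos(angle)
= 9 * 9.81 * 1.1 * cos(73 deg)
= 9 * 9.81 * 1.1 * 0.2924
= 28.3948 Nm


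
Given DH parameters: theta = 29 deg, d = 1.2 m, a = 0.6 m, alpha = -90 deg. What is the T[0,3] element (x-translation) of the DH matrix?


T[0,3] = a * cos(theta)
= 0.6 * cos(29 deg)
= 0.6 * 0.8746
= 0.5248


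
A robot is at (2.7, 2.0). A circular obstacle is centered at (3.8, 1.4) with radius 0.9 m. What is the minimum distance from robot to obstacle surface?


center_dist = sqrt((2.7-3.8)^2 + (2.0-1.4)^2)
= sqrt(1.21 + 0.36)
= 1.253
min_dist = center_dist - radius = 1.253 - 0.9 = 0.353 m


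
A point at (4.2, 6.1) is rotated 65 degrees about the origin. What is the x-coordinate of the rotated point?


x' = x*cos(theta) - y*sin(theta)
cos(65 deg) = 0.4226, sin(65 deg) = 0.9063
x' = 4.2 * 0.4226 - 6.1 * 0.9063
= 1.775 - 5.5285
= -3.7535


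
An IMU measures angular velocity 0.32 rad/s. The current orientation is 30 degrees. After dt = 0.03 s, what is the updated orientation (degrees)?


delta_theta = w * dt = 0.32 * 0.03 = 0.0096 rad
= 0.55 deg
theta_new = 30 + 0.55 = 30.55 deg


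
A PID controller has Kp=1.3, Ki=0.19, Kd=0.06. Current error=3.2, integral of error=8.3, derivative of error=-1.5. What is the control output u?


u = Kp*e + Ki*int(e) + Kd*de/dt
= 1.3*3.2 + 0.19*8.3 + 0.06*(-1.5)
= 4.16 + 1.577 + -0.09
= 5.647


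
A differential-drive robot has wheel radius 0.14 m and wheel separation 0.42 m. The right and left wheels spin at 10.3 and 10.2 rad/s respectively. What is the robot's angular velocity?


vR = r*wR = 0.14*10.3 = 1.442 m/s
vL = r*wL = 0.14*10.2 = 1.428 m/s
v = (vR+vL)/2 = 1.435 m/s
omega = (vR-vL)/L = 0.0333 rad/s
angular velocity = 0.0333 rad/s


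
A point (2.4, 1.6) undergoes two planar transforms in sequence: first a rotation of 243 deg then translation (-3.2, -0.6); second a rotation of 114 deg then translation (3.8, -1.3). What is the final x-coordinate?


After transform 1:
x1 = cos(243)*2.4 - sin(243)*1.6 + -3.2 = -2.864
y1 = sin(243)*2.4 + cos(243)*1.6 + -0.6 = -3.4648
After transform 2:
x2 = cos(114)*-2.864 - sin(114)*-3.4648 + 3.8
= 8.1301


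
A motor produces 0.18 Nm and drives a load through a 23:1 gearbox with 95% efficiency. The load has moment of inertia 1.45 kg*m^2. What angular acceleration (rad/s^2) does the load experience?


tau_out = tau_motor * N * eta
= 0.18 * 23 * 0.95 = 3.933 Nm
alpha = tau_out / I = 3.933 / 1.45
= 2.7124 rad/s^2


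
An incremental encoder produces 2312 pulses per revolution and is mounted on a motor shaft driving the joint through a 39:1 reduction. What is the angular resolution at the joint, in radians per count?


counts per rev = 2312
effective counts at joint = 2312 * 39 = 90168
resolution = 2*pi / 90168
= 6.9683e-05 rad/count


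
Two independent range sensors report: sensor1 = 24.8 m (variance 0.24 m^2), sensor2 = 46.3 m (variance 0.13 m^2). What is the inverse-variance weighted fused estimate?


w1 = (1/var1) / (1/var1 + 1/var2)
   = 4.1667 / (4.1667 + 7.6923) = 0.3514
w2 = 1 - w1 = 0.6486
fused = w1*s1 + w2*s2 = 8.7135 + 30.0324
= 38.7459 m


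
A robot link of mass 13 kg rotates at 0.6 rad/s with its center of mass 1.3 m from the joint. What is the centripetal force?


F = m * omega^2 * r
= 13 * 0.6^2 * 1.3
= 13 * 0.36 * 1.3
= 6.084 N


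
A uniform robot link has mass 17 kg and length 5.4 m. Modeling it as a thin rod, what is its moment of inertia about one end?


I = (1/3) * m * L^2
= (1/3) * 17 * 5.4^2
= 0.333333 * 17 * 29.16
= 165.24 kg*m^2


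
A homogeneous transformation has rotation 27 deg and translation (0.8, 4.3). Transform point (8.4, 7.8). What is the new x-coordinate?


x' = cos(theta)*px - sin(theta)*py + tx
= 0.891*8.4 - 0.454*7.8 + 0.8
= 4.7433


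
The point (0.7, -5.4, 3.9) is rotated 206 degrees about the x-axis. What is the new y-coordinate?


Rotation about x-axis: y' = y*cos(theta) - z*sin(theta)
= -5.4 * -0.8988 - 3.9 * -0.4384
= 6.5631


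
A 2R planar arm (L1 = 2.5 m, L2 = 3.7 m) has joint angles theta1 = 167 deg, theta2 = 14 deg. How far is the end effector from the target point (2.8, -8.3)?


End effector via forward kinematics:
x = L1*cos(t1) + L2*cos(t1+t2) = -6.1354
y = L1*sin(t1) + L2*sin(t1+t2) = 0.4978
Distance to target:
d = sqrt((2.8 - -6.1354)^2 + (-8.3 - 0.4978)^2)
= sqrt(79.8407 + 77.4014)
= 12.5396 m


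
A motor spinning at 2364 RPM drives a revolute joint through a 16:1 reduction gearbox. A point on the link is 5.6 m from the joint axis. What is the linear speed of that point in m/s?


omega_motor = 2364 * 2*pi/60 = 247.5575 rad/s
omega_joint = omega_motor / 16 = 15.4723 rad/s
v = omega_joint * r = 15.4723 * 5.6
= 86.6451 m/s


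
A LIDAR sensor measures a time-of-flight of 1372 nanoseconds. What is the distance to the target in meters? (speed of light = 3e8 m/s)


tof = 1372 ns = 1.372e-06 s
dist = c * tof / 2
= 3e8 * 1.372e-06 / 2
= 205.8 m


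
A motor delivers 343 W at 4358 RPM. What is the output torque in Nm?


omega = 4358 * 2*pi/60 = 456.3687 rad/s
tau = P / omega = 343 / 456.3687
= 0.7516 Nm


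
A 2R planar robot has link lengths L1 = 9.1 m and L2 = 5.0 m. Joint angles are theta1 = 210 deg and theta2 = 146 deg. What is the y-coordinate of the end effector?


Convert angles to radians: theta1 = 3.6652, theta2 = 2.5482
y = L1*sin(theta1) + L2*sin(theta1+theta2)
y = -4.55 + -0.3488
y = -4.8988


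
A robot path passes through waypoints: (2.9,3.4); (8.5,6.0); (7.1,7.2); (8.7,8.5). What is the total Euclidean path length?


Segment lengths:
  seg1 = sqrt((5.6)^2 + (2.6)^2) = 6.1741
  seg2 = sqrt((-1.4)^2 + (1.2)^2) = 1.8439
  seg3 = sqrt((1.6)^2 + (1.3)^2) = 2.0616
Total = 10.0796


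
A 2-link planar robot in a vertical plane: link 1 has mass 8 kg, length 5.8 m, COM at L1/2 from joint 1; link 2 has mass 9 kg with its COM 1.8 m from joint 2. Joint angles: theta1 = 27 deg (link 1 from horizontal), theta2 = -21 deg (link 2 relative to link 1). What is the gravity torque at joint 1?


Horizontal distance from joint 1 to link-1 COM:
  x_c1 = (L1/2)*cos(t1) = 2.9 * 0.891 = 2.5839 m
Horizontal distance from joint 1 to link-2 COM:
  x_c2 = L1*cos(t1) + Lc2*cos(t1+t2)
       = 5.8*0.891 + 1.8*0.9945 = 6.958 m
tau1 = m1*g*x_c1 + m2*g*x_c2
     = 8*9.81*2.5839 + 9*9.81*6.958
     = 202.786 + 614.3198
     = 817.1058 Nm


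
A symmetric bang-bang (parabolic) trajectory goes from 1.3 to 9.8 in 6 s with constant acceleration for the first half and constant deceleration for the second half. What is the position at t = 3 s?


Symmetric rest-to-rest: each phase covers (pf-p0)/2 in time T/2. 0.5*a*(T/2)^2 = (pf-p0)/2 => a = 4*(pf-p0)/T^2
a = 4*(9.8-1.3)/6^2 = 0.9444
t = 3 is in the acceleration phase (t <= T/2).
p = p0 + 0.5*a*t^2 = 1.3 + 0.5*0.9444*3^2
= 5.55


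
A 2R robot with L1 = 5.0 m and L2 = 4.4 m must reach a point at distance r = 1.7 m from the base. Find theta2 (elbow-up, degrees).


cos(theta2) = (r^2 - L1^2 - L2^2) / (2*L1*L2)
cos(theta2) = (2.89 - 25.0 - 19.36) / 44.0
cos(theta2) = -0.9425
theta2 = 160.4757 degrees


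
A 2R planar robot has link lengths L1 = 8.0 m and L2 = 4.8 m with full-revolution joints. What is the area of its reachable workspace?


r_max = L1 + L2 = 12.8 m
r_min = |L1 - L2| = 3.2 m
Area = pi*(r_max^2 - r_min^2)
= pi*(163.84 - 10.24)
= pi * 153.6
= 482.5486 m^2


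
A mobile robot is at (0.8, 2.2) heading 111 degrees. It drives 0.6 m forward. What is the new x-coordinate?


x_new = x0 + d*cos(theta)
= 0.8 + 0.6*cos(111)
= 0.8 + -0.215
= 0.585


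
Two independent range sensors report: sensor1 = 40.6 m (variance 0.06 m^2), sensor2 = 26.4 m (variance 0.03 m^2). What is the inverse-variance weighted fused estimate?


w1 = (1/var1) / (1/var1 + 1/var2)
   = 16.6667 / (16.6667 + 33.3333) = 0.3333
w2 = 1 - w1 = 0.6667
fused = w1*s1 + w2*s2 = 13.5333 + 17.6
= 31.1333 m


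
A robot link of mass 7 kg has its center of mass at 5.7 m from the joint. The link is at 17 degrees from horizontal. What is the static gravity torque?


tau = m*g*L*cos(angle)
= 7 * 9.81 * 5.7 * cos(17 deg)
= 7 * 9.81 * 5.7 * 0.9563
= 374.3159 Nm


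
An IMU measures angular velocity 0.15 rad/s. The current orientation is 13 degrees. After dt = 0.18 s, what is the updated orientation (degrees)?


delta_theta = w * dt = 0.15 * 0.18 = 0.027 rad
= 1.547 deg
theta_new = 13 + 1.547 = 14.547 deg


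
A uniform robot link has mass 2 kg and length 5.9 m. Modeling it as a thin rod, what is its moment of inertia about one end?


I = (1/3) * m * L^2
= (1/3) * 2 * 5.9^2
= 0.333333 * 2 * 34.81
= 23.2067 kg*m^2
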